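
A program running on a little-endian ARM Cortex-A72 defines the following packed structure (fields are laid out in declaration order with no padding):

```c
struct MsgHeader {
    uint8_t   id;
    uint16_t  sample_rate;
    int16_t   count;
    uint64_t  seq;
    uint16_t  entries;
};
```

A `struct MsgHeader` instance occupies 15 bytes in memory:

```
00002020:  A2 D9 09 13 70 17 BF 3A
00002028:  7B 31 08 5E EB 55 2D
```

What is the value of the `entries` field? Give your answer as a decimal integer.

`entries` follows `id` (1 B), `sample_rate` (2 B), `count` (2 B), `seq` (8 B), so it starts at offset 1 + 2 + 2 + 8 = 13 and occupies 2 bytes.
Bytes at offsets 13..14: 55 2D.
Little-endian: lowest address holds the least-significant byte.
Reassemble most-significant byte first: 2D 55 → 0x2D55.
0x2D55 = 11605.

11605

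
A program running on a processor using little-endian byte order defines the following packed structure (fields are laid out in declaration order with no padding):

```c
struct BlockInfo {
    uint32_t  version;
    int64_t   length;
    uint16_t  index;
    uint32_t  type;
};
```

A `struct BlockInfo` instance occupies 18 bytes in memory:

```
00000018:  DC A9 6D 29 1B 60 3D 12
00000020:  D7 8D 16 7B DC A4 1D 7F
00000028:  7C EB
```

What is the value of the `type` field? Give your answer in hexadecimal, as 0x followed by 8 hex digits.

`type` follows `version` (4 B), `length` (8 B), `index` (2 B), so it starts at offset 4 + 8 + 2 = 14 and occupies 4 bytes.
Bytes at offsets 14..17: 1D 7F 7C EB.
In little-endian order the low byte comes first in memory.
Reassemble most-significant byte first: EB 7C 7F 1D → 0xEB7C7F1D.

0xEB7C7F1D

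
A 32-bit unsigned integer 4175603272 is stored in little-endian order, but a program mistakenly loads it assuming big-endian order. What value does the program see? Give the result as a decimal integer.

1218896632

4175603272 in 32-bit hexadecimal is 0xF8E2A648.
Stored little-endian, the bytes at ascending addresses are 48 A6 E2 F8.
Read back as big-endian, the last byte is least significant, giving 0x48A6E2F8.
0x48A6E2F8 = 1218896632.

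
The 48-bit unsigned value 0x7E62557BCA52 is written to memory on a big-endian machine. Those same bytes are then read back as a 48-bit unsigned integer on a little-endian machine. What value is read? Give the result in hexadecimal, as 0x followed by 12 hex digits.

0x52CA7B55627E

Stored big-endian, the bytes at ascending addresses are 7E 62 55 7B CA 52.
Read back as little-endian, the first byte is least significant, giving 0x52CA7B55627E.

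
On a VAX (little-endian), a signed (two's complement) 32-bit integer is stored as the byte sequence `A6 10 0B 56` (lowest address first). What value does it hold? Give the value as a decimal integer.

Little-endian: lowest address holds the least-significant byte.
Reassemble most-significant byte first: 56 0B 10 A6 → 0x560B10A6.
0x560B10A6 = 1443565734.

1443565734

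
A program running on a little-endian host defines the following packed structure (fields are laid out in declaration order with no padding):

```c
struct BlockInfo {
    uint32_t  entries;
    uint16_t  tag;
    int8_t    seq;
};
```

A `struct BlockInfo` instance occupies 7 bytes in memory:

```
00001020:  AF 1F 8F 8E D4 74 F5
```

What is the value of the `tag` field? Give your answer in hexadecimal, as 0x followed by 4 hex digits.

0x74D4

`tag` follows `entries` (4 bytes), so it starts at byte offset 4 and occupies 2 bytes.
Bytes at offsets 4..5: D4 74.
Little-endian stores the least-significant byte at the lowest address.
Reassemble most-significant byte first: 74 D4 → 0x74D4.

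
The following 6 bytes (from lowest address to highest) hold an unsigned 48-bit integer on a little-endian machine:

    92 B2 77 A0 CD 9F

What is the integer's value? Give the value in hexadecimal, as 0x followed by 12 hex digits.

Little-endian: lowest address holds the least-significant byte.
Reassemble most-significant byte first: 9F CD A0 77 B2 92 → 0x9FCDA077B292.

0x9FCDA077B292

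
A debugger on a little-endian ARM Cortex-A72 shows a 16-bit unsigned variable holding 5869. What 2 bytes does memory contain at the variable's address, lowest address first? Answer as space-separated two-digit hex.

ED 16

5869 in hexadecimal, padded to 16 bits, is 0x16ED.
Split into bytes (most-significant first): 16 ED.
Little-endian: lowest address holds the least-significant byte.
So at ascending addresses the bytes are ED 16.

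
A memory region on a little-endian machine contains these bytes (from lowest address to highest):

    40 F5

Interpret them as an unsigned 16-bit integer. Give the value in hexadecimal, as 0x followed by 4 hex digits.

In little-endian order the low byte comes first in memory.
Reassemble most-significant byte first: F5 40 → 0xF540.

0xF540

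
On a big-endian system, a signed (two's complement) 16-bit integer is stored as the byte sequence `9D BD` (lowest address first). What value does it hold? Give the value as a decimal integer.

-25155

Big-endian stores the most-significant byte at the lowest address.
The bytes are already most-significant first: 0x9DBD.
Top bit is set, so as a signed 16-bit value this is 0x9DBD − 2^16 = -25155.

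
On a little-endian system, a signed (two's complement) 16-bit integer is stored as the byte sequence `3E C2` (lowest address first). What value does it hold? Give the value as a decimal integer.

-15810

Little-endian: lowest address holds the least-significant byte.
Reassemble most-significant byte first: C2 3E → 0xC23E.
Top bit is set, so as a signed 16-bit value this is 0xC23E − 2^16 = -15810.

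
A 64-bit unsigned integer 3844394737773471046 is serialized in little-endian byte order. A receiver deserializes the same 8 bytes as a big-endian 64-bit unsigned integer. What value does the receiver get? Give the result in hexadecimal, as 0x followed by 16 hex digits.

0x46655E41A5085A35

3844394737773471046 in 64-bit hexadecimal is 0x355A08A5415E6546.
Stored little-endian, the bytes at ascending addresses are 46 65 5E 41 A5 08 5A 35.
Read back as big-endian, the last byte is least significant, giving 0x46655E41A5085A35.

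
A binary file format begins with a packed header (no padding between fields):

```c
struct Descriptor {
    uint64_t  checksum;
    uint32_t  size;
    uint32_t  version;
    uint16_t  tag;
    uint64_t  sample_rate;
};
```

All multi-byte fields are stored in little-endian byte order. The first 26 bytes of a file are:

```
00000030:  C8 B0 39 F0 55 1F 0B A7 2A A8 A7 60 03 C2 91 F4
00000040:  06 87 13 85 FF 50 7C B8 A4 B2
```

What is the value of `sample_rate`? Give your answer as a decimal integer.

12872616479006098707

`sample_rate` follows `checksum` (8 B), `size` (4 B), `version` (4 B), `tag` (2 B), so it starts at offset 8 + 4 + 4 + 2 = 18 and occupies 8 bytes.
Bytes at offsets 18..25: 13 85 FF 50 7C B8 A4 B2.
In little-endian order the low byte comes first in memory.
Reassemble most-significant byte first: B2 A4 B8 7C 50 FF 85 13 → 0xB2A4B87C50FF8513.
0xB2A4B87C50FF8513 = 12872616479006098707.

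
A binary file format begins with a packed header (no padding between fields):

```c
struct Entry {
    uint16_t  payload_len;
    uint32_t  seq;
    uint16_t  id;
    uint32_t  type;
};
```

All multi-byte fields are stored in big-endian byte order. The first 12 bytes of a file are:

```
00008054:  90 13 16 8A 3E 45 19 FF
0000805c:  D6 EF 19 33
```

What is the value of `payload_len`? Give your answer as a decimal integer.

`payload_len` is the first field, at byte offset 0, occupying 2 bytes.
Bytes at offsets 0..1: 90 13.
Big-endian stores the most-significant byte at the lowest address.
The bytes are already most-significant first: 0x9013.
0x9013 = 36883.

36883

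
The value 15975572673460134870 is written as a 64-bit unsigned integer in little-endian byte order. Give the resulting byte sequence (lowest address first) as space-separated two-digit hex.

15975572673460134870 in hexadecimal, padded to 64 bits, is 0xDDB4A2B44D0763D6.
Split into bytes (most-significant first): DD B4 A2 B4 4D 07 63 D6.
Little-endian stores the least-significant byte at the lowest address.
So at ascending addresses the bytes are D6 63 07 4D B4 A2 B4 DD.

D6 63 07 4D B4 A2 B4 DD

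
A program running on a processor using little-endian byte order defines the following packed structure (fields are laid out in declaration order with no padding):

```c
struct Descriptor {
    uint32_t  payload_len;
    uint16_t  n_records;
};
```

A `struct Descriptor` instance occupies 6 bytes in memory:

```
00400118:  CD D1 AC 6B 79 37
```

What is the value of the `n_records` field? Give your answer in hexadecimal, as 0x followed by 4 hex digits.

`n_records` follows `payload_len` (4 bytes), so it starts at byte offset 4 and occupies 2 bytes.
Bytes at offsets 4..5: 79 37.
In little-endian order the low byte comes first in memory.
Reassemble most-significant byte first: 37 79 → 0x3779.

0x3779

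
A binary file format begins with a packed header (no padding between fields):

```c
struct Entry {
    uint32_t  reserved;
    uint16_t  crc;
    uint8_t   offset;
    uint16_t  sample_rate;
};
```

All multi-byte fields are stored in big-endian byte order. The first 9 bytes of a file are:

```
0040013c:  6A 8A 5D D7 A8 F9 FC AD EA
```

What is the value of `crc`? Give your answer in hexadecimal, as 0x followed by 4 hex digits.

`crc` follows `reserved` (4 bytes), so it starts at byte offset 4 and occupies 2 bytes.
Bytes at offsets 4..5: A8 F9.
In big-endian order the high byte comes first in memory.
The bytes are already most-significant first: 0xA8F9.

0xA8F9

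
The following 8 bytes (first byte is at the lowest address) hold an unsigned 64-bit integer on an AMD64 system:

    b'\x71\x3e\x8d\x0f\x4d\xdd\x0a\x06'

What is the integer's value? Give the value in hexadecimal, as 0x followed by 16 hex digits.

In little-endian order the low byte comes first in memory.
Reassemble most-significant byte first: 06 0A DD 4D 0F 8D 3E 71 → 0x060ADD4D0F8D3E71.

0x060ADD4D0F8D3E71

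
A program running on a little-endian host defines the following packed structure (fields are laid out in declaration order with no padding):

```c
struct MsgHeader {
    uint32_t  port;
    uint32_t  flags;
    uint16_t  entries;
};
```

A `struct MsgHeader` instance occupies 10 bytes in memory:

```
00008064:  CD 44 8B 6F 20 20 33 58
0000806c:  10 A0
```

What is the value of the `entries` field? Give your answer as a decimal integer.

`entries` follows `port` (4 B), `flags` (4 B), so it starts at offset 4 + 4 = 8 and occupies 2 bytes.
Bytes at offsets 8..9: 10 A0.
In little-endian order the low byte comes first in memory.
Reassemble most-significant byte first: A0 10 → 0xA010.
0xA010 = 40976.

40976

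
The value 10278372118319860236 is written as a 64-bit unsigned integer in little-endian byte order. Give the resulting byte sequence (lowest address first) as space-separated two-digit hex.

0C 0A BC 05 FC 1C A4 8E

10278372118319860236 in hexadecimal, padded to 64 bits, is 0x8EA41CFC05BC0A0C.
Split into bytes (most-significant first): 8E A4 1C FC 05 BC 0A 0C.
Little-endian stores the least-significant byte at the lowest address.
So at ascending addresses the bytes are 0C 0A BC 05 FC 1C A4 8E.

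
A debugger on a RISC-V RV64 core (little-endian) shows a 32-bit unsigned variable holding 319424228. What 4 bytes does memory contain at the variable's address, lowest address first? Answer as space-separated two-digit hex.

E4 06 0A 13

319424228 in hexadecimal, padded to 32 bits, is 0x130A06E4.
Split into bytes (most-significant first): 13 0A 06 E4.
Little-endian: lowest address holds the least-significant byte.
So at ascending addresses the bytes are E4 06 0A 13.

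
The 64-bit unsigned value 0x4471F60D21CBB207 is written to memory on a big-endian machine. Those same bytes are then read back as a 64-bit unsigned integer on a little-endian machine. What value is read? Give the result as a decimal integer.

554729046948606276

Stored big-endian, the bytes at ascending addresses are 44 71 F6 0D 21 CB B2 07.
Read back as little-endian, the first byte is least significant, giving 0x07B2CB210DF67144.
0x07B2CB210DF67144 = 554729046948606276.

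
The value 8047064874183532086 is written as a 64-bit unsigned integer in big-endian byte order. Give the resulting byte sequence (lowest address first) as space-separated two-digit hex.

8047064874183532086 in hexadecimal, padded to 64 bits, is 0x6FACEADE2E3B9E36.
Split into bytes (most-significant first): 6F AC EA DE 2E 3B 9E 36.
In big-endian order the high byte comes first in memory.
So the memory order matches the most-significant-first order: 6F AC EA DE 2E 3B 9E 36.

6F AC EA DE 2E 3B 9E 36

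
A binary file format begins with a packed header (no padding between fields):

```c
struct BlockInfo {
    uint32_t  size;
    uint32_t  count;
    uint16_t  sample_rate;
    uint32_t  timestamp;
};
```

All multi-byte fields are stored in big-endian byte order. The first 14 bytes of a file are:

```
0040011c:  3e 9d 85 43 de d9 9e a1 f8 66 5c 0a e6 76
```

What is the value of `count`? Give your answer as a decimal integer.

`count` follows `size` (4 bytes), so it starts at byte offset 4 and occupies 4 bytes.
Bytes at offsets 4..7: DE D9 9E A1.
Big-endian: lowest address holds the most-significant byte.
The bytes are already most-significant first: 0xDED99EA1.
0xDED99EA1 = 3738803873.

3738803873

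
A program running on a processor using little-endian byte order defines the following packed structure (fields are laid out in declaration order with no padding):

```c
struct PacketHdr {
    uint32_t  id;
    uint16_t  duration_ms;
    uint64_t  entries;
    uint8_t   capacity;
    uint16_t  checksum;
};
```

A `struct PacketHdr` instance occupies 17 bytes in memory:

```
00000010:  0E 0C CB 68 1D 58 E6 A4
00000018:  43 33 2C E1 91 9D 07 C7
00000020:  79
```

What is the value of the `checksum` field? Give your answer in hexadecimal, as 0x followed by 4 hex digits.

`checksum` follows `id` (4 B), `duration_ms` (2 B), `entries` (8 B), `capacity` (1 B), so it starts at offset 4 + 2 + 8 + 1 = 15 and occupies 2 bytes.
Bytes at offsets 15..16: C7 79.
Little-endian: lowest address holds the least-significant byte.
Reassemble most-significant byte first: 79 C7 → 0x79C7.

0x79C7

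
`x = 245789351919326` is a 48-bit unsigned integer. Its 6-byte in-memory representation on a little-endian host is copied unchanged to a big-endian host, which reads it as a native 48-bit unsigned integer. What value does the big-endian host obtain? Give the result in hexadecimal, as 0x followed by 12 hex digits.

245789351919326 in 48-bit hexadecimal is 0xDF8B4B02BEDE.
Stored little-endian, the bytes at ascending addresses are DE BE 02 4B 8B DF.
Read back as big-endian, the last byte is least significant, giving 0xDEBE024B8BDF.

0xDEBE024B8BDF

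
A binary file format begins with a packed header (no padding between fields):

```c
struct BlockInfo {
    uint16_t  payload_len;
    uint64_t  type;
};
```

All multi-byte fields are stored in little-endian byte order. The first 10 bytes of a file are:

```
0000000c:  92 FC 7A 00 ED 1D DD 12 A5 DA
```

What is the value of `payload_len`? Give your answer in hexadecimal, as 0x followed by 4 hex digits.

0xFC92

`payload_len` is the first field, at byte offset 0, occupying 2 bytes.
Bytes at offsets 0..1: 92 FC.
Little-endian: lowest address holds the least-significant byte.
Reassemble most-significant byte first: FC 92 → 0xFC92.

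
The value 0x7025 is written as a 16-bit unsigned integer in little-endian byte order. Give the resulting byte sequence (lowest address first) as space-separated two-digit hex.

Split into bytes (most-significant first): 70 25.
In little-endian order the low byte comes first in memory.
So at ascending addresses the bytes are 25 70.

25 70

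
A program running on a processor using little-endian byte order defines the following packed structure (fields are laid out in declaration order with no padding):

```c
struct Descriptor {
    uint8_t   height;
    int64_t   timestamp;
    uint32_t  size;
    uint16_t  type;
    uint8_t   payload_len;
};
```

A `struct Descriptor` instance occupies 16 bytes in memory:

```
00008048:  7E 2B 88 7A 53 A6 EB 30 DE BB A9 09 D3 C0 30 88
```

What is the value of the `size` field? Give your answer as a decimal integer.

3540625851

`size` follows `height` (1 B), `timestamp` (8 B), so it starts at offset 1 + 8 = 9 and occupies 4 bytes.
Bytes at offsets 9..12: BB A9 09 D3.
Little-endian: lowest address holds the least-significant byte.
Reassemble most-significant byte first: D3 09 A9 BB → 0xD309A9BB.
0xD309A9BB = 3540625851.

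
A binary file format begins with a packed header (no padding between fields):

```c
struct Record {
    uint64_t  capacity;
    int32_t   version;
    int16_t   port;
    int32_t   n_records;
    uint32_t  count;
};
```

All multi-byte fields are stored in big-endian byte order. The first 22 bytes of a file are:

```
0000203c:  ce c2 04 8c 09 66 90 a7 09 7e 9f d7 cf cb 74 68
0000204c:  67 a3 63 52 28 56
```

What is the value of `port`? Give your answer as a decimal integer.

`port` follows `capacity` (8 B), `version` (4 B), so it starts at offset 8 + 4 = 12 and occupies 2 bytes.
Bytes at offsets 12..13: CF CB.
Big-endian stores the most-significant byte at the lowest address.
The bytes are already most-significant first: 0xCFCB.
Top bit is set, so as a signed 16-bit value this is 0xCFCB − 2^16 = -12341.

-12341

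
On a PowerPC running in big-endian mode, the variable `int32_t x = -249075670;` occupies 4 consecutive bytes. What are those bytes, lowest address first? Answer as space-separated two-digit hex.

F1 27 68 2A

Two's complement of -249075670 in 32 bits: 249075670 = 0x0ED897D6; invert → 0xF1276829; add 1 → 0xF127682A.
Split into bytes (most-significant first): F1 27 68 2A.
In big-endian order the high byte comes first in memory.
So the memory order matches the most-significant-first order: F1 27 68 2A.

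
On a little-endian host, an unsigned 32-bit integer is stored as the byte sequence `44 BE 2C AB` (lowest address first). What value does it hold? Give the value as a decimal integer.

In little-endian order the low byte comes first in memory.
Reassemble most-significant byte first: AB 2C BE 44 → 0xAB2CBE44.
0xAB2CBE44 = 2871836228.

2871836228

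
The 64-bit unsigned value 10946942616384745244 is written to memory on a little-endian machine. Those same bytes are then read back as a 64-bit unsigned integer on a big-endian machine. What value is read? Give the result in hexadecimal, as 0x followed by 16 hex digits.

10946942616384745244 in 64-bit hexadecimal is 0x97EB5A4F6A32AF1C.
Stored little-endian, the bytes at ascending addresses are 1C AF 32 6A 4F 5A EB 97.
Read back as big-endian, the last byte is least significant, giving 0x1CAF326A4F5AEB97.

0x1CAF326A4F5AEB97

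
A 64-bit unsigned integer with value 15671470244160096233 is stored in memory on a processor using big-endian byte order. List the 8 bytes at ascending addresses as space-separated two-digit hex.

D9 7C 3F 27 F3 44 47 E9

15671470244160096233 in hexadecimal, padded to 64 bits, is 0xD97C3F27F34447E9.
Split into bytes (most-significant first): D9 7C 3F 27 F3 44 47 E9.
Big-endian: lowest address holds the most-significant byte.
So the memory order matches the most-significant-first order: D9 7C 3F 27 F3 44 47 E9.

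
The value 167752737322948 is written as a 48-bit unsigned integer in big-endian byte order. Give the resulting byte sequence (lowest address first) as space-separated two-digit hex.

167752737322948 in hexadecimal, padded to 48 bits, is 0x9891FA5177C4.
Split into bytes (most-significant first): 98 91 FA 51 77 C4.
Big-endian: lowest address holds the most-significant byte.
So the memory order matches the most-significant-first order: 98 91 FA 51 77 C4.

98 91 FA 51 77 C4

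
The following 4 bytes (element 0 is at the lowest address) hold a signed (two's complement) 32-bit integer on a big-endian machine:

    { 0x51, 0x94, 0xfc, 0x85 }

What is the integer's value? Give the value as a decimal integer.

In big-endian order the high byte comes first in memory.
The bytes are already most-significant first: 0x5194FC85.
0x5194FC85 = 1368718469.

1368718469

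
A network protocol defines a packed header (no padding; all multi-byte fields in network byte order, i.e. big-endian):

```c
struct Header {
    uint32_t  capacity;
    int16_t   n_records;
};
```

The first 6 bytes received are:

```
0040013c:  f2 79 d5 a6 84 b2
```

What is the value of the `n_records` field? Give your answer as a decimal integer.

-31566

`n_records` follows `capacity` (4 bytes), so it starts at byte offset 4 and occupies 2 bytes.
Bytes at offsets 4..5: 84 B2.
In big-endian order the high byte comes first in memory.
The bytes are already most-significant first: 0x84B2.
Top bit is set, so as a signed 16-bit value this is 0x84B2 − 2^16 = -31566.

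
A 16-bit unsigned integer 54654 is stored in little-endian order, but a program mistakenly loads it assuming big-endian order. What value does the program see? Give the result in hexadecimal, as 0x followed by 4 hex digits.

54654 in 16-bit hexadecimal is 0xD57E.
Stored little-endian, the bytes at ascending addresses are 7E D5.
Read back as big-endian, the last byte is least significant, giving 0x7ED5.

0x7ED5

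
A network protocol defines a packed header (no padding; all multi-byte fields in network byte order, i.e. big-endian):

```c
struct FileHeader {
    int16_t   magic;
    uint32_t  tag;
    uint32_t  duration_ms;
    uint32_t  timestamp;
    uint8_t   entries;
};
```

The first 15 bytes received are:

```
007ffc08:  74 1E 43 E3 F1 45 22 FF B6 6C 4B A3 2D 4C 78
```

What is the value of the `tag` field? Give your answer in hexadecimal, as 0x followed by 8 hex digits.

0x43E3F145

`tag` follows `magic` (2 bytes), so it starts at byte offset 2 and occupies 4 bytes.
Bytes at offsets 2..5: 43 E3 F1 45.
In big-endian order the high byte comes first in memory.
The bytes are already most-significant first: 0x43E3F145.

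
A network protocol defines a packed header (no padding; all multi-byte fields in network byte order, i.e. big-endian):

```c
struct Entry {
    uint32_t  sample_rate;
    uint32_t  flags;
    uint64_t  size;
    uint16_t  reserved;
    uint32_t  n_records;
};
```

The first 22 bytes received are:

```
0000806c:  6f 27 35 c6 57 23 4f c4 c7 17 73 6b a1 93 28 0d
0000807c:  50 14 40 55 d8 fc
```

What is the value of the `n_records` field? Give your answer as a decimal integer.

`n_records` follows `sample_rate` (4 B), `flags` (4 B), `size` (8 B), `reserved` (2 B), so it starts at offset 4 + 4 + 8 + 2 = 18 and occupies 4 bytes.
Bytes at offsets 18..21: 40 55 D8 FC.
In big-endian order the high byte comes first in memory.
The bytes are already most-significant first: 0x4055D8FC.
0x4055D8FC = 1079367932.

1079367932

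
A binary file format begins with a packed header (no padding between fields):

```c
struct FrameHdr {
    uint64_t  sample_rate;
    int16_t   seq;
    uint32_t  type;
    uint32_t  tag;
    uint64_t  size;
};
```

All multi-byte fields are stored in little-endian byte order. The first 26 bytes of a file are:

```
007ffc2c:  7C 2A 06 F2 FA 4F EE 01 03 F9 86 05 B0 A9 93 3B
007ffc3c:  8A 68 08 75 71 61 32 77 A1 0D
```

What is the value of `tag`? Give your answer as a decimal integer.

1753889683

`tag` follows `sample_rate` (8 B), `seq` (2 B), `type` (4 B), so it starts at offset 8 + 2 + 4 = 14 and occupies 4 bytes.
Bytes at offsets 14..17: 93 3B 8A 68.
In little-endian order the low byte comes first in memory.
Reassemble most-significant byte first: 68 8A 3B 93 → 0x688A3B93.
0x688A3B93 = 1753889683.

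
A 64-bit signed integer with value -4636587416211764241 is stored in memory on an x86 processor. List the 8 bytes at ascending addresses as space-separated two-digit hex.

Two's complement of -4636587416211764241 in 64 bits: 4636587416211764241 = 0x405877B079593411; invert → 0xBFA7884F86A6CBEE; add 1 → 0xBFA7884F86A6CBEF.
Split into bytes (most-significant first): BF A7 88 4F 86 A6 CB EF.
In little-endian order the low byte comes first in memory.
So at ascending addresses the bytes are EF CB A6 86 4F 88 A7 BF.

EF CB A6 86 4F 88 A7 BF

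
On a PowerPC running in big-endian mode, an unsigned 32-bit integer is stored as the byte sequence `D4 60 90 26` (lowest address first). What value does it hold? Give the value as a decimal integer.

Big-endian: lowest address holds the most-significant byte.
The bytes are already most-significant first: 0xD4609026.
0xD4609026 = 3563098150.

3563098150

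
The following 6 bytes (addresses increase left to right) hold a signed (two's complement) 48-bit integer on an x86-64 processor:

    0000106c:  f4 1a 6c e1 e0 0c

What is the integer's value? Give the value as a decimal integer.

Little-endian: lowest address holds the least-significant byte.
Reassemble most-significant byte first: 0C E0 E1 6C 1A F4 → 0x0CE0E16C1AF4.
0x0CE0E16C1AF4 = 14159994166004.

14159994166004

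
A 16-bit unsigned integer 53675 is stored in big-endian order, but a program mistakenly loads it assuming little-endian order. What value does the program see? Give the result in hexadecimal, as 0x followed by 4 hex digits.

53675 in 16-bit hexadecimal is 0xD1AB.
Stored big-endian, the bytes at ascending addresses are D1 AB.
Read back as little-endian, the first byte is least significant, giving 0xABD1.

0xABD1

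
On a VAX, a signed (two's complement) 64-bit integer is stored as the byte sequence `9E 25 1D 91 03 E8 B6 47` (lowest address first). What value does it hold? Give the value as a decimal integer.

In little-endian order the low byte comes first in memory.
Reassemble most-significant byte first: 47 B6 E8 03 91 1D 25 9E → 0x47B6E803911D259E.
0x47B6E803911D259E = 5167572724471375262.

5167572724471375262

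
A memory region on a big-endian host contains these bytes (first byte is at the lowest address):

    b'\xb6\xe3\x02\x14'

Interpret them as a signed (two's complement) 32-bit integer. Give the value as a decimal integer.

-1226636780

Big-endian: lowest address holds the most-significant byte.
The bytes are already most-significant first: 0xB6E30214.
Top bit is set, so as a signed 32-bit value this is 0xB6E30214 − 2^32 = -1226636780.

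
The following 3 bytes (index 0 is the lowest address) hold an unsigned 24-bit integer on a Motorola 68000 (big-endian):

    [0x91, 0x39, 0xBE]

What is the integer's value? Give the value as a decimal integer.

Big-endian: lowest address holds the most-significant byte.
The bytes are already most-significant first: 0x9139BE.
0x9139BE = 9517502.

9517502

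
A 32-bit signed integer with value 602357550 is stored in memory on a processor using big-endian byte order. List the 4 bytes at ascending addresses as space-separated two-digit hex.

602357550 in hexadecimal, padded to 32 bits, is 0x23E73F2E.
Split into bytes (most-significant first): 23 E7 3F 2E.
Big-endian stores the most-significant byte at the lowest address.
So the memory order matches the most-significant-first order: 23 E7 3F 2E.

23 E7 3F 2E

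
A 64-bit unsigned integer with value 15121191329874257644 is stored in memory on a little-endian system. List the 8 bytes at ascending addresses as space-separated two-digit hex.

EC 26 DF 25 66 43 D9 D1

15121191329874257644 in hexadecimal, padded to 64 bits, is 0xD1D9436625DF26EC.
Split into bytes (most-significant first): D1 D9 43 66 25 DF 26 EC.
Little-endian: lowest address holds the least-significant byte.
So at ascending addresses the bytes are EC 26 DF 25 66 43 D9 D1.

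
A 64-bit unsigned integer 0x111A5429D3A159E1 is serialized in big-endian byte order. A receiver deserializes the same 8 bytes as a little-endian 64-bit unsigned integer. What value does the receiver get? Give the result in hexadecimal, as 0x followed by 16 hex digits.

Stored big-endian, the bytes at ascending addresses are 11 1A 54 29 D3 A1 59 E1.
Read back as little-endian, the first byte is least significant, giving 0xE159A1D329541A11.

0xE159A1D329541A11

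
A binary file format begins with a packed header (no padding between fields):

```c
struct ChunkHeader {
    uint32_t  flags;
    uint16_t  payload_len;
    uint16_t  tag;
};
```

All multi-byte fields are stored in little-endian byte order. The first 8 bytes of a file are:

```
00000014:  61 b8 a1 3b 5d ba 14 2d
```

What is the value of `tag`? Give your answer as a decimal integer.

11540

`tag` follows `flags` (4 B), `payload_len` (2 B), so it starts at offset 4 + 2 = 6 and occupies 2 bytes.
Bytes at offsets 6..7: 14 2D.
Little-endian: lowest address holds the least-significant byte.
Reassemble most-significant byte first: 2D 14 → 0x2D14.
0x2D14 = 11540.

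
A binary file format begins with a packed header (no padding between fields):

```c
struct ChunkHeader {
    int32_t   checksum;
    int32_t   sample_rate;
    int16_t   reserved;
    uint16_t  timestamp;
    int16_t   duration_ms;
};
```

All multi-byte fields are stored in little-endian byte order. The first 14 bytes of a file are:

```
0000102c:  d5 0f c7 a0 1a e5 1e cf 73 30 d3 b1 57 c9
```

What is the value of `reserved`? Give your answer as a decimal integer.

12403

`reserved` follows `checksum` (4 B), `sample_rate` (4 B), so it starts at offset 4 + 4 = 8 and occupies 2 bytes.
Bytes at offsets 8..9: 73 30.
Little-endian stores the least-significant byte at the lowest address.
Reassemble most-significant byte first: 30 73 → 0x3073.
0x3073 = 12403.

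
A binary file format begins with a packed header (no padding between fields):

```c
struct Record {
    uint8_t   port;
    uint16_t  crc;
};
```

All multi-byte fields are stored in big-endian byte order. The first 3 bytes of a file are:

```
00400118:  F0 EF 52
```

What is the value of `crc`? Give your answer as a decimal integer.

`crc` follows `port` (1 byte), so it starts at byte offset 1 and occupies 2 bytes.
Bytes at offsets 1..2: EF 52.
In big-endian order the high byte comes first in memory.
The bytes are already most-significant first: 0xEF52.
0xEF52 = 61266.

61266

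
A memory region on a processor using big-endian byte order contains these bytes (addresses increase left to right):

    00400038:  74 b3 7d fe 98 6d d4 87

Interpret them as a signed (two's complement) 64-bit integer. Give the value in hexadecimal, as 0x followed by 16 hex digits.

In big-endian order the high byte comes first in memory.
The bytes are already most-significant first: 0x74B37DFE986DD487.

0x74B37DFE986DD487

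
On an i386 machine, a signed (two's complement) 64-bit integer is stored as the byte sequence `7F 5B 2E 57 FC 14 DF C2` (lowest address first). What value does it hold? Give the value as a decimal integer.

Little-endian: lowest address holds the least-significant byte.
Reassemble most-significant byte first: C2 DF 14 FC 57 2E 5B 7F → 0xC2DF14FC572E5B7F.
Top bit is set, so as a signed 64-bit value this is 0xC2DF14FC572E5B7F − 2^64 = -4404778836518085761.

-4404778836518085761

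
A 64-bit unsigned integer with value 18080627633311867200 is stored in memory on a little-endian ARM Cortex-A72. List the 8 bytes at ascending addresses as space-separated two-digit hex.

40 61 AA 87 09 4B EB FA

18080627633311867200 in hexadecimal, padded to 64 bits, is 0xFAEB4B0987AA6140.
Split into bytes (most-significant first): FA EB 4B 09 87 AA 61 40.
Little-endian stores the least-significant byte at the lowest address.
So at ascending addresses the bytes are 40 61 AA 87 09 4B EB FA.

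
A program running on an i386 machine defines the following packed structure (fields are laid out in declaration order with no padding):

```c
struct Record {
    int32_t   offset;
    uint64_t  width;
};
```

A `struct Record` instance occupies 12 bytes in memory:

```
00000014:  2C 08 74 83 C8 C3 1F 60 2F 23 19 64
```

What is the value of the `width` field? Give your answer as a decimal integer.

`width` follows `offset` (4 bytes), so it starts at byte offset 4 and occupies 8 bytes.
Bytes at offsets 4..11: C8 C3 1F 60 2F 23 19 64.
Little-endian stores the least-significant byte at the lowest address.
Reassemble most-significant byte first: 64 19 23 2F 60 1F C3 C8 → 0x6419232F601FC3C8.
0x6419232F601FC3C8 = 7212834964593689544.

7212834964593689544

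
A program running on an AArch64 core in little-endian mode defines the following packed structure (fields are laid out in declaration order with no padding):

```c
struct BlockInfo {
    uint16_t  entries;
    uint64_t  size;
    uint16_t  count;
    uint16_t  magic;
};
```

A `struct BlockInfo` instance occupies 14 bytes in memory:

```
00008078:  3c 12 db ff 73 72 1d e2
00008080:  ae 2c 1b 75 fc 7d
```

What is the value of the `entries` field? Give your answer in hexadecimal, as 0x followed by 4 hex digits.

0x123C

`entries` is the first field, at byte offset 0, occupying 2 bytes.
Bytes at offsets 0..1: 3C 12.
Little-endian: lowest address holds the least-significant byte.
Reassemble most-significant byte first: 12 3C → 0x123C.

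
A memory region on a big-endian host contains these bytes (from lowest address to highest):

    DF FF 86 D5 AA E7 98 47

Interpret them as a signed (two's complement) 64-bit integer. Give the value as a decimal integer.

-2305976231936944057

Big-endian stores the most-significant byte at the lowest address.
The bytes are already most-significant first: 0xDFFF86D5AAE79847.
Top bit is set, so as a signed 64-bit value this is 0xDFFF86D5AAE79847 − 2^64 = -2305976231936944057.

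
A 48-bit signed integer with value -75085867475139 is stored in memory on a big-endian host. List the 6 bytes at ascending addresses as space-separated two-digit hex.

BB B5 B5 8A 9F 3D

Two's complement of -75085867475139 in 48 bits: 75085867475139 = 0x444A4A7560C3; invert → 0xBBB5B58A9F3C; add 1 → 0xBBB5B58A9F3D.
Split into bytes (most-significant first): BB B5 B5 8A 9F 3D.
Big-endian stores the most-significant byte at the lowest address.
So the memory order matches the most-significant-first order: BB B5 B5 8A 9F 3D.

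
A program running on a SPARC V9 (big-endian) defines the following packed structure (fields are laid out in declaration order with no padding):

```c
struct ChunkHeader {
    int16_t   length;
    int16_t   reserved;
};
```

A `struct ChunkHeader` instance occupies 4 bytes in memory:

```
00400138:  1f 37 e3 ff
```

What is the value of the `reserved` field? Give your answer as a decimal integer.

-7169

`reserved` follows `length` (2 bytes), so it starts at byte offset 2 and occupies 2 bytes.
Bytes at offsets 2..3: E3 FF.
Big-endian: lowest address holds the most-significant byte.
The bytes are already most-significant first: 0xE3FF.
Top bit is set, so as a signed 16-bit value this is 0xE3FF − 2^16 = -7169.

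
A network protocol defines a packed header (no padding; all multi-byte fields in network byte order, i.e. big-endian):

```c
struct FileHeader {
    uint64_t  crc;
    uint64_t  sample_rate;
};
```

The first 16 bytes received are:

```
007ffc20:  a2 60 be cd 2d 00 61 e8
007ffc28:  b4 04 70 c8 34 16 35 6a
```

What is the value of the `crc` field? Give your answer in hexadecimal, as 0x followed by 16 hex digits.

0xA260BECD2D0061E8

`crc` is the first field, at byte offset 0, occupying 8 bytes.
Bytes at offsets 0..7: A2 60 BE CD 2D 00 61 E8.
Big-endian: lowest address holds the most-significant byte.
The bytes are already most-significant first: 0xA260BECD2D0061E8.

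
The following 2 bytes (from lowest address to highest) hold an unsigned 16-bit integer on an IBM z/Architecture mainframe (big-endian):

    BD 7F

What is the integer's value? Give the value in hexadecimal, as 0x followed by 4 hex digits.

0xBD7F

In big-endian order the high byte comes first in memory.
The bytes are already most-significant first: 0xBD7F.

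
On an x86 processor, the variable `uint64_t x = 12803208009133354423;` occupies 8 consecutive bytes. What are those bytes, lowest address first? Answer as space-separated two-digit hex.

12803208009133354423 in hexadecimal, padded to 64 bits, is 0xB1AE21D999D46DB7.
Split into bytes (most-significant first): B1 AE 21 D9 99 D4 6D B7.
Little-endian stores the least-significant byte at the lowest address.
So at ascending addresses the bytes are B7 6D D4 99 D9 21 AE B1.

B7 6D D4 99 D9 21 AE B1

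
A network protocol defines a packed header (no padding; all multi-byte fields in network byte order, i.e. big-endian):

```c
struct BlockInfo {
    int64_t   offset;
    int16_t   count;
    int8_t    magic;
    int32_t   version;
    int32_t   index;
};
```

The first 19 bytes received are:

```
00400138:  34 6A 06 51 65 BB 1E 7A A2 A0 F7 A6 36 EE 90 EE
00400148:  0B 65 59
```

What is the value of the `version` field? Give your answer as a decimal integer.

`version` follows `offset` (8 B), `count` (2 B), `magic` (1 B), so it starts at offset 8 + 2 + 1 = 11 and occupies 4 bytes.
Bytes at offsets 11..14: A6 36 EE 90.
Big-endian stores the most-significant byte at the lowest address.
The bytes are already most-significant first: 0xA636EE90.
Top bit is set, so as a signed 32-bit value this is 0xA636EE90 − 2^32 = -1506349424.

-1506349424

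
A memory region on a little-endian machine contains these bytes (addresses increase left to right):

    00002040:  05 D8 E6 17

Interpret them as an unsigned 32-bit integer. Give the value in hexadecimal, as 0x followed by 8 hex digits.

Little-endian: lowest address holds the least-significant byte.
Reassemble most-significant byte first: 17 E6 D8 05 → 0x17E6D805.

0x17E6D805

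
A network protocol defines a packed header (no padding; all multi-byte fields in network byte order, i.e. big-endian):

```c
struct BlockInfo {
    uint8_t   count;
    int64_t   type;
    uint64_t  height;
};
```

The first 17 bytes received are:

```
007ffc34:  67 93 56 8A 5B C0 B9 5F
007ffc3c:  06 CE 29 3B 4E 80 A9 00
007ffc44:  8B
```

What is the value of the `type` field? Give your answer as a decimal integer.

-7829918775456997626

`type` follows `count` (1 byte), so it starts at byte offset 1 and occupies 8 bytes.
Bytes at offsets 1..8: 93 56 8A 5B C0 B9 5F 06.
Big-endian stores the most-significant byte at the lowest address.
The bytes are already most-significant first: 0x93568A5BC0B95F06.
Top bit is set, so as a signed 64-bit value this is 0x93568A5BC0B95F06 − 2^64 = -7829918775456997626.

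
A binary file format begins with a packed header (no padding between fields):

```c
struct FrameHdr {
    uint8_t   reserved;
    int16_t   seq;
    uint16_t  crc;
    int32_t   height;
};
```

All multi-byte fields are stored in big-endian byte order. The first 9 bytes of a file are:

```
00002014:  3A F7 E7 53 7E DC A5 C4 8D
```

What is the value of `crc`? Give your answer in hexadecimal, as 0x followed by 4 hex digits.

0x537E

`crc` follows `reserved` (1 B), `seq` (2 B), so it starts at offset 1 + 2 = 3 and occupies 2 bytes.
Bytes at offsets 3..4: 53 7E.
In big-endian order the high byte comes first in memory.
The bytes are already most-significant first: 0x537E.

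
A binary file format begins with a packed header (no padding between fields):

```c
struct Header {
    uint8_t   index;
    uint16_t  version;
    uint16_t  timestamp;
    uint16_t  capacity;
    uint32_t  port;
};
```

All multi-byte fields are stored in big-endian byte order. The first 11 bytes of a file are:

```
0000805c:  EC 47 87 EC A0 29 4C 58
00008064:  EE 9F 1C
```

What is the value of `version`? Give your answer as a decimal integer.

18311

`version` follows `index` (1 byte), so it starts at byte offset 1 and occupies 2 bytes.
Bytes at offsets 1..2: 47 87.
Big-endian: lowest address holds the most-significant byte.
The bytes are already most-significant first: 0x4787.
0x4787 = 18311.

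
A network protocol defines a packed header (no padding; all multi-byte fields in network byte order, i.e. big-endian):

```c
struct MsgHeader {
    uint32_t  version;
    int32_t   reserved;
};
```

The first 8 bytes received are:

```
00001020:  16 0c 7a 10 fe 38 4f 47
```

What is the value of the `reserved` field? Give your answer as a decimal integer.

`reserved` follows `version` (4 bytes), so it starts at byte offset 4 and occupies 4 bytes.
Bytes at offsets 4..7: FE 38 4F 47.
Big-endian stores the most-significant byte at the lowest address.
The bytes are already most-significant first: 0xFE384F47.
Top bit is set, so as a signed 32-bit value this is 0xFE384F47 − 2^32 = -29864121.

-29864121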